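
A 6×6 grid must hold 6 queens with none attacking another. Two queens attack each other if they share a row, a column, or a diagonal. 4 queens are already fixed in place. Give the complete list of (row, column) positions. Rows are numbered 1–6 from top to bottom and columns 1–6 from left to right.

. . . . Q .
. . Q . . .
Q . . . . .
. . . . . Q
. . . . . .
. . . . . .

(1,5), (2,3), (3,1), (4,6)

(1,5) (2,3) (3,1) (4,6) (5,4) (6,2)

Row 5: attacked by (1,5)→{1,5}; (2,3)→{3,6}; (3,1)→{1,3}; (4,6)→{5,6}. Safe: 2, 4. Place at column 4.
Row 6: attacked by (1,5)→{5}; (2,3)→{3}; (3,1)→{1,4}; (4,6)→{4,6}; (5,4)→{3,4,5}. Safe: 2. Place at column 2.
Columns [5, 3, 1, 6, 4, 2], r−c [-4, -1, 2, -2, 1, 4], r+c [6, 5, 4, 10, 9, 8] are all distinct, so no two queens attack.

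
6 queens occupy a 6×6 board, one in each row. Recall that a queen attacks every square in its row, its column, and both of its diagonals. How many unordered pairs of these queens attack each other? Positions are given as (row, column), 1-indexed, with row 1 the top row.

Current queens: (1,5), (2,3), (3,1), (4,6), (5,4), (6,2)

All columns are distinct and no two queens satisfy |Δrow| = |Δcol|, so no pair attacks.

0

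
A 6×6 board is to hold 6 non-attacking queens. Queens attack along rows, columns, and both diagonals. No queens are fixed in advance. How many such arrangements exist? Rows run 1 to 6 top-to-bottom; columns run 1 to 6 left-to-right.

4

Branch on row 1: col 1 → 0; col 2 → 1; col 3 → 1; col 4 → 1; col 5 → 1; col 6 → 0.
Sum: 0 + 1 + 1 + 1 + 1 + 0 = 4.
(This is the classic 6-queens count.)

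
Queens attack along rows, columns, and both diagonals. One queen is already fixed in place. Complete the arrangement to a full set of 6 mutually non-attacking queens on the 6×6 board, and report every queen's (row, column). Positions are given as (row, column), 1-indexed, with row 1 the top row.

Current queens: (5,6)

(1,4) (2,1) (3,5) (4,2) (5,6) (6,3)

Row 1: attacked by (5,6)→{2,6}. Safe: 1, 3, 4, 5. Place at column 4.
Row 2: attacked by (1,4)→{3,4,5}; (5,6)→{3,6}. Safe: 1, 2. Place at column 1.
Row 3: attacked by (1,4)→{2,4,6}; (2,1)→{1,2}; (5,6)→{4,6}. Safe: 3, 5. Place at column 5.
Row 4: attacked by (1,4)→{1,4}; (2,1)→{1,3}; (3,5)→{4,5,6}; (5,6)→{5,6}. Safe: 2. Place at column 2.
Row 6: attacked by (1,4)→{4}; (2,1)→{1,5}; (3,5)→{2,5}; (4,2)→{2,4}; (5,6)→{5,6}. Safe: 3. Place at column 3.
Columns [4, 1, 5, 2, 6, 3], r−c [-3, 1, -2, 2, -1, 3], r+c [5, 3, 8, 6, 11, 9] are all distinct, so no two queens attack.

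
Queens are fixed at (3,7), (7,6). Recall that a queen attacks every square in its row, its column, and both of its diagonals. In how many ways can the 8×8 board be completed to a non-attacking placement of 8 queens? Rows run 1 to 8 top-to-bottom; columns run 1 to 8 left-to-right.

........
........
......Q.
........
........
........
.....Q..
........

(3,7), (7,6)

Branch on row 1: col 1 → 0; col 2 → 2; col 3 → 0; col 4 → 1; col 8 → 0.
Sum: 0 + 2 + 0 + 1 + 0 = 3.

3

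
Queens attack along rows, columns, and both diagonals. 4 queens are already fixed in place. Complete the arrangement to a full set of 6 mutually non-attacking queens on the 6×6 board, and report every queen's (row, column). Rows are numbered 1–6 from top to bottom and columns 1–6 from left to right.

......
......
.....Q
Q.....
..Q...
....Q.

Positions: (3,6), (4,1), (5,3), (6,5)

(1,2) (2,4) (3,6) (4,1) (5,3) (6,5)

Row 1: attacked by (3,6)→{4,6}; (4,1)→{1,4}; (5,3)→{3}; (6,5)→{5}. Safe: 2. Place at column 2.
Row 2: attacked by (1,2)→{1,2,3}; (3,6)→{5,6}; (4,1)→{1,3}; (5,3)→{3,6}; (6,5)→{1,5}. Safe: 4. Place at column 4.
Columns [2, 4, 6, 1, 3, 5], r−c [-1, -2, -3, 3, 2, 1], r+c [3, 6, 9, 5, 8, 11] are all distinct, so no two queens attack.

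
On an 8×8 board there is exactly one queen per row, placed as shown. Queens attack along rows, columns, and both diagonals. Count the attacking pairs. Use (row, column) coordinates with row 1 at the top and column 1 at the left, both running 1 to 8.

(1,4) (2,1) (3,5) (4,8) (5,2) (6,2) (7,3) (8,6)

3

Same column: (5,2)–(6,2) (column 2).
Same diagonal: (3,5)–(6,2) (|3−6| = |5−2| = 3); (6,2)–(7,3) (|6−7| = |2−3| = 1).
Total attacking pairs: 3.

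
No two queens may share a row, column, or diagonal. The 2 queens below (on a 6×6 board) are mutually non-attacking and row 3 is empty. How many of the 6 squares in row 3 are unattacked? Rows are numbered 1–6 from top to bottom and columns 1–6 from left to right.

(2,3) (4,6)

(2,3) attacks row 3 at column 3 and diagonals 2, 4.
(4,6) attacks row 3 at column 6 and diagonals 5.
Attacked columns: {2, 3, 4, 5, 6}. Safe: {1}.

1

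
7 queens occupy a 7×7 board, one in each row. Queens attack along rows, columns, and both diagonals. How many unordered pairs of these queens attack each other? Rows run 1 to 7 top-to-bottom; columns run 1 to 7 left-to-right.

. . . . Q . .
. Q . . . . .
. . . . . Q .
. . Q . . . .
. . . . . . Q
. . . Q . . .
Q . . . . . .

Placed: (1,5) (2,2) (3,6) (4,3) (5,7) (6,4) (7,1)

All columns are distinct and no two queens satisfy |Δrow| = |Δcol|, so no pair attacks.

0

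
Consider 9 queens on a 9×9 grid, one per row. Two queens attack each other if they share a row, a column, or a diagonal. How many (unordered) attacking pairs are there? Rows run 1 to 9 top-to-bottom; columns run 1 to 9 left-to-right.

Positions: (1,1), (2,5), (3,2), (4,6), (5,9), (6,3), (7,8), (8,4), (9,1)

2

Same column: (1,1)–(9,1) (column 1).
Same diagonal: (4,6)–(9,1) (|4−9| = |6−1| = 5).
Total attacking pairs: 2.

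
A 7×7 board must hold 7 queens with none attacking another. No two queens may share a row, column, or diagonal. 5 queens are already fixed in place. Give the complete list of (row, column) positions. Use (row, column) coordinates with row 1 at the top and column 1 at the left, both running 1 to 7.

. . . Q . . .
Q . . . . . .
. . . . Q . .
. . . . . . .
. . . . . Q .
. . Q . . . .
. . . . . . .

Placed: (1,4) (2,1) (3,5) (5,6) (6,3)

Row 4: attacked by (1,4)→{1,4,7}; (2,1)→{1,3}; (3,5)→{4,5,6}; (5,6)→{5,6,7}; (6,3)→{1,3,5}. Safe: 2. Place at column 2.
Row 7: attacked by (1,4)→{4}; (2,1)→{1,6}; (3,5)→{1,5}; (4,2)→{2,5}; (5,6)→{4,6}; (6,3)→{2,3,4}. Safe: 7. Place at column 7.
Columns [4, 1, 5, 2, 6, 3, 7], r−c [-3, 1, -2, 2, -1, 3, 0], r+c [5, 3, 8, 6, 11, 9, 14] are all distinct, so no two queens attack.

(1,4) (2,1) (3,5) (4,2) (5,6) (6,3) (7,7)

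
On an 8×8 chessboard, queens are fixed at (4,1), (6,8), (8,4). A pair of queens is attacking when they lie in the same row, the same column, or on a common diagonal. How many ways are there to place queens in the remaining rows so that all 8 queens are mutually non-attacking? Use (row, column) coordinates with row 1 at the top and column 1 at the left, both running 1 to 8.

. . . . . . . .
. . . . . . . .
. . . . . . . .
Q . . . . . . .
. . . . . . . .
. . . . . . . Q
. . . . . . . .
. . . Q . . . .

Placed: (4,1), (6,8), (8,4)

Branch on row 1: col 2 → 1; col 5 → 0; col 6 → 0; col 7 → 1.
Sum: 1 + 0 + 0 + 1 = 2.

2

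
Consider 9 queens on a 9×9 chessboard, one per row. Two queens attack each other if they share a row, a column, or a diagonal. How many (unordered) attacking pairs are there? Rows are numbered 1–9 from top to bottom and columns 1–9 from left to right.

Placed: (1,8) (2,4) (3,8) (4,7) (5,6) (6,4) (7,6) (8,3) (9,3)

Same column: (1,8)–(3,8) (column 8); (2,4)–(6,4) (column 4); (5,6)–(7,6) (column 6); (8,3)–(9,3) (column 3).
Same diagonal: (3,8)–(4,7) (|3−4| = |8−7| = 1); (3,8)–(5,6) (|3−5| = |8−6| = 2); (3,8)–(8,3) (|3−8| = |8−3| = 5); (4,7)–(5,6) (|4−5| = |7−6| = 1); (4,7)–(8,3) (|4−8| = |7−3| = 4); (5,6)–(8,3) (|5−8| = |6−3| = 3).
Total attacking pairs: 10.

10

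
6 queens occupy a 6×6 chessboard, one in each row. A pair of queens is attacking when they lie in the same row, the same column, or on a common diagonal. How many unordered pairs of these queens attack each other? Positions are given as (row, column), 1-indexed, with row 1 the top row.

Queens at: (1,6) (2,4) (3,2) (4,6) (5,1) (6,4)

5

Same column: (1,6)–(4,6) (column 6); (2,4)–(6,4) (column 4).
Same diagonal: (2,4)–(4,6) (|2−4| = |4−6| = 2); (2,4)–(5,1) (|2−5| = |4−1| = 3); (4,6)–(6,4) (|4−6| = |6−4| = 2).
Total attacking pairs: 5.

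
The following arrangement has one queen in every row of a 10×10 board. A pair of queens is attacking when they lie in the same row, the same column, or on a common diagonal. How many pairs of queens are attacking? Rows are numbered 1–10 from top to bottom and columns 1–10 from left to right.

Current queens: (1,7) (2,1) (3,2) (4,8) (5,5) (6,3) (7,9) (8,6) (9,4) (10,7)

3

Same column: (1,7)–(10,7) (column 7).
Same diagonal: (2,1)–(3,2) (|2−3| = |1−2| = 1); (6,3)–(10,7) (|6−10| = |3−7| = 4).
Total attacking pairs: 3.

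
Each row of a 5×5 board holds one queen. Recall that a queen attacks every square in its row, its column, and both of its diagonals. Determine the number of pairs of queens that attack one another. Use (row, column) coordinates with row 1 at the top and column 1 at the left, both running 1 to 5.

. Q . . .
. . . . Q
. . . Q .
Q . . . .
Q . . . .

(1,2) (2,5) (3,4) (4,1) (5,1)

3

Same column: (4,1)–(5,1) (column 1).
Same diagonal: (1,2)–(3,4) (|1−3| = |2−4| = 2); (2,5)–(3,4) (|2−3| = |5−4| = 1).
Total attacking pairs: 3.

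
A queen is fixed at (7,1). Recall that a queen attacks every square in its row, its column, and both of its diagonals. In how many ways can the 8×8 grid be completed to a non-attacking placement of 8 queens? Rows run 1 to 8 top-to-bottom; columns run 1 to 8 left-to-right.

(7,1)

8

Branch on row 1: col 2 → 1; col 3 → 1; col 4 → 2; col 5 → 1; col 6 → 3; col 8 → 0.
Sum: 1 + 1 + 2 + 1 + 3 + 0 = 8.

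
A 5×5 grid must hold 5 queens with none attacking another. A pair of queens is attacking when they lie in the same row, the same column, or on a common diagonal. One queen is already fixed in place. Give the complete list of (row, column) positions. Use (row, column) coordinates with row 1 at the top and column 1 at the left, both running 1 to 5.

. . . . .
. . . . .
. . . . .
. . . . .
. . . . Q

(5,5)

(1,2) (2,4) (3,1) (4,3) (5,5)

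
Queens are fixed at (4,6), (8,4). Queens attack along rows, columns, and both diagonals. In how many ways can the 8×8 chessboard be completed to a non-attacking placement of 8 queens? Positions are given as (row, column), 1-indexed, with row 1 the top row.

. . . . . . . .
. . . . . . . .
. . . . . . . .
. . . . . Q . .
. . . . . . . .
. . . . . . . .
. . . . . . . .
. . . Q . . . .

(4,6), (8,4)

6

Branch on row 1: col 1 → 1; col 2 → 1; col 5 → 2; col 7 → 1; col 8 → 1.
Sum: 1 + 1 + 2 + 1 + 1 = 6.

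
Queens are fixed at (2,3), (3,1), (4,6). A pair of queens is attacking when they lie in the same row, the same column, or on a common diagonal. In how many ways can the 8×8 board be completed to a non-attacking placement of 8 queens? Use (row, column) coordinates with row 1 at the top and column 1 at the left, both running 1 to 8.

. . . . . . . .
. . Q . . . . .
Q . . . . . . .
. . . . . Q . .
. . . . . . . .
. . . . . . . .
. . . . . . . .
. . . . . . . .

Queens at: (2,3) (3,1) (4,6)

3

Branch on row 1: col 5 → 1; col 7 → 1; col 8 → 1.
Sum: 1 + 1 + 1 = 3.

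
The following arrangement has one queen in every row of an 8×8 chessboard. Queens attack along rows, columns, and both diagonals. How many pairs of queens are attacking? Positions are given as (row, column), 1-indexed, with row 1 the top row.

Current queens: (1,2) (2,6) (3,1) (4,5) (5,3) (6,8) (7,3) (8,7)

4

Same column: (5,3)–(7,3) (column 3).
Same diagonal: (1,2)–(4,5) (|1−4| = |2−5| = 3); (2,6)–(5,3) (|2−5| = |6−3| = 3); (3,1)–(5,3) (|3−5| = |1−3| = 2).
Total attacking pairs: 4.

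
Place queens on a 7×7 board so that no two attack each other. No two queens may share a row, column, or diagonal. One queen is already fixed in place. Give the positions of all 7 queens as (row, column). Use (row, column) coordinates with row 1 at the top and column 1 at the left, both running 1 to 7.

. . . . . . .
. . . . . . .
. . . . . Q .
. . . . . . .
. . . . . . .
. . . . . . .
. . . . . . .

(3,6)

(1,3) (2,1) (3,6) (4,4) (5,2) (6,7) (7,5)

Row 1: attacked by (3,6)→{4,6}. Safe: 1, 2, 3, 5, 7. Place at column 3.
Row 2: attacked by (1,3)→{2,3,4}; (3,6)→{5,6,7}. Safe: 1. Place at column 1.
Row 4: attacked by (1,3)→{3,6}; (2,1)→{1,3}; (3,6)→{5,6,7}. Safe: 2, 4. Place at column 4.
Row 5: attacked by (1,3)→{3,7}; (2,1)→{1,4}; (3,6)→{4,6}; (4,4)→{3,4,5}. Safe: 2. Place at column 2.
Row 6: attacked by (1,3)→{3}; (2,1)→{1,5}; (3,6)→{3,6}; (4,4)→{2,4,6}; (5,2)→{1,2,3}. Safe: 7. Place at column 7.
Row 7: attacked by (1,3)→{3}; (2,1)→{1,6}; (3,6)→{2,6}; (4,4)→{1,4,7}; (5,2)→{2,4}; (6,7)→{6,7}. Safe: 5. Place at column 5.
Columns [3, 1, 6, 4, 2, 7, 5], r−c [-2, 1, -3, 0, 3, -1, 2], r+c [4, 3, 9, 8, 7, 13, 12] are all distinct, so no two queens attack.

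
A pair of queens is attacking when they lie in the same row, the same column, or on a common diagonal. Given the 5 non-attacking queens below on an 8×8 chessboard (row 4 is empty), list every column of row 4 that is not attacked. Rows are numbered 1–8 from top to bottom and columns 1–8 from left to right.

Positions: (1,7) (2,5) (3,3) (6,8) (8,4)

columns 1

(1,7) attacks row 4 at column 7 and diagonals 4.
(2,5) attacks row 4 at column 5 and diagonals 3, 7.
(3,3) attacks row 4 at column 3 and diagonals 2, 4.
(6,8) attacks row 4 at column 8 and diagonals 6.
(8,4) attacks row 4 at column 4 and diagonals 8.
Attacked columns: {2, 3, 4, 5, 6, 7, 8}. Safe: {1}.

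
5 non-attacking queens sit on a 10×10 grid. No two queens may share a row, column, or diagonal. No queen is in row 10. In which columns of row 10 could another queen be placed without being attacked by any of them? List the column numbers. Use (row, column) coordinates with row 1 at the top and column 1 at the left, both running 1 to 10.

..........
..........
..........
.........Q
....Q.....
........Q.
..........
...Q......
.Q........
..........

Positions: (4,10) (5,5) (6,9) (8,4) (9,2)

(4,10) attacks row 10 at column 10 and diagonals 4.
(5,5) attacks row 10 at column 5 and diagonals 10.
(6,9) attacks row 10 at column 9 and diagonals 5.
(8,4) attacks row 10 at column 4 and diagonals 2, 6.
(9,2) attacks row 10 at column 2 and diagonals 1, 3.
Attacked columns: {1, 2, 3, 4, 5, 6, 9, 10}. Safe: {7, 8}.

columns 7, 8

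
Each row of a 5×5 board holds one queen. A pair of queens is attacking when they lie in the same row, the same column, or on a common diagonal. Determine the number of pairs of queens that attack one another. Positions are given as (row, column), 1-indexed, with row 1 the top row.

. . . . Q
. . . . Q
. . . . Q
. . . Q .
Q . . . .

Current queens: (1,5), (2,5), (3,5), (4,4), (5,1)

Same column: (1,5)–(2,5) (column 5); (1,5)–(3,5) (column 5); (2,5)–(3,5) (column 5).
Same diagonal: (1,5)–(5,1) (|1−5| = |5−1| = 4); (3,5)–(4,4) (|3−4| = |5−4| = 1).
Total attacking pairs: 5.

5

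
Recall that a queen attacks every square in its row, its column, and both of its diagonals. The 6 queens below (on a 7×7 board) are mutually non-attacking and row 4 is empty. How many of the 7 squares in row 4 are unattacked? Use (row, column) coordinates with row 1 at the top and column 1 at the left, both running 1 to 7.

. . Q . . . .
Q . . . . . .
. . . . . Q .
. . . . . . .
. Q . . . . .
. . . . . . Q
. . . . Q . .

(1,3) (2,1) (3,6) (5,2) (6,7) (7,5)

(1,3) attacks row 4 at column 3 and diagonals 6.
(2,1) attacks row 4 at column 1 and diagonals 3.
(3,6) attacks row 4 at column 6 and diagonals 5, 7.
(5,2) attacks row 4 at column 2 and diagonals 1, 3.
(6,7) attacks row 4 at column 7 and diagonals 5.
(7,5) attacks row 4 at column 5 and diagonals 2.
Attacked columns: {1, 2, 3, 5, 6, 7}. Safe: {4}.

1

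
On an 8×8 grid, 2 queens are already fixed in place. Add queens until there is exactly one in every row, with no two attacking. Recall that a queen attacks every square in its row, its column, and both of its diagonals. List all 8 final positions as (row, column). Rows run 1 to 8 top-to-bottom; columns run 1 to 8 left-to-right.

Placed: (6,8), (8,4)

Row 1: attacked by (6,8)→{3,8}; (8,4)→{4}. Safe: 1, 2, 5, 6, 7. Place at column 7.
Row 2: attacked by (1,7)→{6,7,8}; (6,8)→{4,8}; (8,4)→{4}. Safe: 1, 2, 3, 5. Place at column 5.
Row 3: attacked by (1,7)→{5,7}; (2,5)→{4,5,6}; (6,8)→{5,8}; (8,4)→{4}. Safe: 1, 2, 3. Place at column 3.
Row 4: attacked by (1,7)→{4,7}; (2,5)→{3,5,7}; (3,3)→{2,3,4}; (6,8)→{6,8}; (8,4)→{4,8}. Safe: 1. Place at column 1.
Row 5: attacked by (1,7)→{3,7}; (2,5)→{2,5,8}; (3,3)→{1,3,5}; (4,1)→{1,2}; (6,8)→{7,8}; (8,4)→{1,4,7}. Safe: 6. Place at column 6.
Row 7: attacked by (1,7)→{1,7}; (2,5)→{5}; (3,3)→{3,7}; (4,1)→{1,4}; (5,6)→{4,6,8}; (6,8)→{7,8}; (8,4)→{3,4,5}. Safe: 2. Place at column 2.
Columns [7, 5, 3, 1, 6, 8, 2, 4], r−c [-6, -3, 0, 3, -1, -2, 5, 4], r+c [8, 7, 6, 5, 11, 14, 9, 12] are all distinct, so no two queens attack.

(1,7) (2,5) (3,3) (4,1) (5,6) (6,8) (7,2) (8,4)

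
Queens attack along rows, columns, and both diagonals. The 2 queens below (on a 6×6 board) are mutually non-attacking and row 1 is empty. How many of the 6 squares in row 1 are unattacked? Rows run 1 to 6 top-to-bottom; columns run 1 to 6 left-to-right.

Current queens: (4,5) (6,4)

3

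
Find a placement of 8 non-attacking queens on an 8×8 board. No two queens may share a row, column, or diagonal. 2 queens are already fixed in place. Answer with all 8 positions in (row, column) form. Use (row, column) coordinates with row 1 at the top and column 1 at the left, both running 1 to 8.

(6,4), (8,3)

Row 1: attacked by (6,4)→{4}; (8,3)→{3}. Safe: 1, 2, 5, 6, 7, 8. Place at column 5.
Row 2: attacked by (1,5)→{4,5,6}; (6,4)→{4,8}; (8,3)→{3}. Safe: 1, 2, 7. Place at column 2.
Row 3: attacked by (1,5)→{3,5,7}; (2,2)→{1,2,3}; (6,4)→{1,4,7}; (8,3)→{3,8}. Safe: 6. Place at column 6.
Row 4: attacked by (1,5)→{2,5,8}; (2,2)→{2,4}; (3,6)→{5,6,7}; (6,4)→{2,4,6}; (8,3)→{3,7}. Safe: 1. Place at column 1.
Row 5: attacked by (1,5)→{1,5}; (2,2)→{2,5}; (3,6)→{4,6,8}; (4,1)→{1,2}; (6,4)→{3,4,5}; (8,3)→{3,6}. Safe: 7. Place at column 7.
Row 7: attacked by (1,5)→{5}; (2,2)→{2,7}; (3,6)→{2,6}; (4,1)→{1,4}; (5,7)→{5,7}; (6,4)→{3,4,5}; (8,3)→{2,3,4}. Safe: 8. Place at column 8.
Columns [5, 2, 6, 1, 7, 4, 8, 3], r−c [-4, 0, -3, 3, -2, 2, -1, 5], r+c [6, 4, 9, 5, 12, 10, 15, 11] are all distinct, so no two queens attack.

(1,5) (2,2) (3,6) (4,1) (5,7) (6,4) (7,8) (8,3)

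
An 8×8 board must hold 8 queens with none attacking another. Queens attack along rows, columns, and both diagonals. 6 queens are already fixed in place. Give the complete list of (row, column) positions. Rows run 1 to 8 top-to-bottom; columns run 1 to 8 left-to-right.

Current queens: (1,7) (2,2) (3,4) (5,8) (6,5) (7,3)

Row 4: attacked by (1,7)→{4,7}; (2,2)→{2,4}; (3,4)→{3,4,5}; (5,8)→{7,8}; (6,5)→{3,5,7}; (7,3)→{3,6}. Safe: 1. Place at column 1.
Row 8: attacked by (1,7)→{7}; (2,2)→{2,8}; (3,4)→{4}; (4,1)→{1,5}; (5,8)→{5,8}; (6,5)→{3,5,7}; (7,3)→{2,3,4}. Safe: 6. Place at column 6.
Columns [7, 2, 4, 1, 8, 5, 3, 6], r−c [-6, 0, -1, 3, -3, 1, 4, 2], r+c [8, 4, 7, 5, 13, 11, 10, 14] are all distinct, so no two queens attack.

(1,7) (2,2) (3,4) (4,1) (5,8) (6,5) (7,3) (8,6)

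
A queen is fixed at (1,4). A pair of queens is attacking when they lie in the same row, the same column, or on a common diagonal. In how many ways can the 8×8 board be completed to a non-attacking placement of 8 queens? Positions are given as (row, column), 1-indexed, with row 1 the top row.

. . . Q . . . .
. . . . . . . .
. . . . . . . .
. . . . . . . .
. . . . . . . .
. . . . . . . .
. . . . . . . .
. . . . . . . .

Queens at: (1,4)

Branch on row 2: col 1 → 2; col 2 → 6; col 6 → 3; col 7 → 4; col 8 → 3.
Sum: 2 + 6 + 3 + 4 + 3 = 18.

18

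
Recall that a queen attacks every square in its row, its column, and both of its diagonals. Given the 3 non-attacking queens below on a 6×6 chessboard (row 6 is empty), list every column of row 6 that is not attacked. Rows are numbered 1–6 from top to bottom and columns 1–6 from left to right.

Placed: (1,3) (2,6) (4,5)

columns 1, 4

(1,3) attacks row 6 at column 3.
(2,6) attacks row 6 at column 6 and diagonals 2.
(4,5) attacks row 6 at column 5 and diagonals 3.
Attacked columns: {2, 3, 5, 6}. Safe: {1, 4}.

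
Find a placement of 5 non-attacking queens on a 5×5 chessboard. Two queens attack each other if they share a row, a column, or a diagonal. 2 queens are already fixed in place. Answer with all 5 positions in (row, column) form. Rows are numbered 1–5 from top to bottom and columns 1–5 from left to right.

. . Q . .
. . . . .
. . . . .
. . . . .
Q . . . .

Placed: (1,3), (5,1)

Row 2: attacked by (1,3)→{2,3,4}; (5,1)→{1,4}. Safe: 5. Place at column 5.
Row 3: attacked by (1,3)→{1,3,5}; (2,5)→{4,5}; (5,1)→{1,3}. Safe: 2. Place at column 2.
Row 4: attacked by (1,3)→{3}; (2,5)→{3,5}; (3,2)→{1,2,3}; (5,1)→{1,2}. Safe: 4. Place at column 4.
Columns [3, 5, 2, 4, 1], r−c [-2, -3, 1, 0, 4], r+c [4, 7, 5, 8, 6] are all distinct, so no two queens attack.

(1,3) (2,5) (3,2) (4,4) (5,1)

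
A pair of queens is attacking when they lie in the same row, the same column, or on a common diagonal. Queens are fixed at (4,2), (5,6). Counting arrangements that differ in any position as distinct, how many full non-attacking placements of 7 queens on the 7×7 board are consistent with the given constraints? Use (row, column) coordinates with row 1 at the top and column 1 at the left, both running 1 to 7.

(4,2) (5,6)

Branch on row 1: col 1 → 0; col 3 → 0; col 4 → 2; col 7 → 0.
Sum: 0 + 0 + 2 + 0 = 2.

2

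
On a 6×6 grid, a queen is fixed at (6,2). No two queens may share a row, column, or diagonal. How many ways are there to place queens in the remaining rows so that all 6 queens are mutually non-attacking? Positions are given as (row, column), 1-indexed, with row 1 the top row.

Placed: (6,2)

Branch on row 1: col 1 → 0; col 3 → 0; col 4 → 0; col 5 → 1; col 6 → 0.
Sum: 0 + 0 + 0 + 1 + 0 = 1.

1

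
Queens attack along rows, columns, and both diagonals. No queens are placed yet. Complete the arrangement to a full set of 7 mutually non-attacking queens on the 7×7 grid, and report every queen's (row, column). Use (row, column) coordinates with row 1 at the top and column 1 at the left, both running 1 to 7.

(1,7) (2,2) (3,4) (4,6) (5,1) (6,3) (7,5)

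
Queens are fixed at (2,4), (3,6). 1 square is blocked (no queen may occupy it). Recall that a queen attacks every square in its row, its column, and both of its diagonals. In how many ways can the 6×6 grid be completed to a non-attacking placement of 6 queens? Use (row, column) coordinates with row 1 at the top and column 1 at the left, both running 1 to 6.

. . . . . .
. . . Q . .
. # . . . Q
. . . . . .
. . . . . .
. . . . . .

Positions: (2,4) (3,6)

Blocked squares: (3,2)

1

Branch on row 1: col 1 → 0; col 2 → 1.
Sum: 0 + 1 = 1.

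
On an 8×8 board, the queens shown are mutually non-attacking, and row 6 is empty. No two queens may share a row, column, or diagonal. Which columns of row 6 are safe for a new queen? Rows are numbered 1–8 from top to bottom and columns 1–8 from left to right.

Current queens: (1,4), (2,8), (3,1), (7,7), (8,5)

(1,4) attacks row 6 at column 4.
(2,8) attacks row 6 at column 8 and diagonals 4.
(3,1) attacks row 6 at column 1 and diagonals 4.
(7,7) attacks row 6 at column 7 and diagonals 6, 8.
(8,5) attacks row 6 at column 5 and diagonals 3, 7.
Attacked columns: {1, 3, 4, 5, 6, 7, 8}. Safe: {2}.

columns 2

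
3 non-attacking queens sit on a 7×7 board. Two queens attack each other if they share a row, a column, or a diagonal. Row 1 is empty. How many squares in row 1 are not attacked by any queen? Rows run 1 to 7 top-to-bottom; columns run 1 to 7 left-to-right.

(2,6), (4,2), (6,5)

3

(2,6) attacks row 1 at column 6 and diagonals 5, 7.
(4,2) attacks row 1 at column 2 and diagonals 5.
(6,5) attacks row 1 at column 5.
Attacked columns: {2, 5, 6, 7}. Safe: {1, 3, 4}.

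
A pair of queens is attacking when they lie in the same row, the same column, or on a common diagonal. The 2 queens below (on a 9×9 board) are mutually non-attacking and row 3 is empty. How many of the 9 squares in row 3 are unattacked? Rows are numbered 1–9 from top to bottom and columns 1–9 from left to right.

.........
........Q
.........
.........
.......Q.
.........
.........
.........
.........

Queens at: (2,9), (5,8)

6

(2,9) attacks row 3 at column 9 and diagonals 8.
(5,8) attacks row 3 at column 8 and diagonals 6.
Attacked columns: {6, 8, 9}. Safe: {1, 2, 3, 4, 5, 7}.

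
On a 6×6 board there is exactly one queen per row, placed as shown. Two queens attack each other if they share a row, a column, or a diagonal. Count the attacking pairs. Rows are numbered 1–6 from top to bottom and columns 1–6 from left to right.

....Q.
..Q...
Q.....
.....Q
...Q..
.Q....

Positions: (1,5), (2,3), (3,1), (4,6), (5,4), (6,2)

0

All columns are distinct and no two queens satisfy |Δrow| = |Δcol|, so no pair attacks.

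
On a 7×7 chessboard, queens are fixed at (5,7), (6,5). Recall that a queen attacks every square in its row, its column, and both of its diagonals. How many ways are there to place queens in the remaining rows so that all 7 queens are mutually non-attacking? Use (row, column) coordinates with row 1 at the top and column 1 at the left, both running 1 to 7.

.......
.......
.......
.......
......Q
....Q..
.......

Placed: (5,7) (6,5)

Branch on row 1: col 1 → 1; col 2 → 0; col 4 → 0; col 6 → 1.
Sum: 1 + 0 + 0 + 1 = 2.

2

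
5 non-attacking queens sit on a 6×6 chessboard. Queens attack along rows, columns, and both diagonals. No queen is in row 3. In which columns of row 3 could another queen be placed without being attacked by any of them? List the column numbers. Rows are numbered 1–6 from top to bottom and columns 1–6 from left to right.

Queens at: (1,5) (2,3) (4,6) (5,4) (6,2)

(1,5) attacks row 3 at column 5 and diagonals 3.
(2,3) attacks row 3 at column 3 and diagonals 2, 4.
(4,6) attacks row 3 at column 6 and diagonals 5.
(5,4) attacks row 3 at column 4 and diagonals 2, 6.
(6,2) attacks row 3 at column 2 and diagonals 5.
Attacked columns: {2, 3, 4, 5, 6}. Safe: {1}.

columns 1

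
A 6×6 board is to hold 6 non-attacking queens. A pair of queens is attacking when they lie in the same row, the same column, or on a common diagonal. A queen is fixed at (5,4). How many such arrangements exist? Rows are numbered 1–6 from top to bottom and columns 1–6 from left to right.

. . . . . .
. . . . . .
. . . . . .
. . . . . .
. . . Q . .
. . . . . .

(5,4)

1

Branch on row 1: col 1 → 0; col 2 → 0; col 3 → 0; col 5 → 1; col 6 → 0.
Sum: 0 + 0 + 0 + 1 + 0 = 1.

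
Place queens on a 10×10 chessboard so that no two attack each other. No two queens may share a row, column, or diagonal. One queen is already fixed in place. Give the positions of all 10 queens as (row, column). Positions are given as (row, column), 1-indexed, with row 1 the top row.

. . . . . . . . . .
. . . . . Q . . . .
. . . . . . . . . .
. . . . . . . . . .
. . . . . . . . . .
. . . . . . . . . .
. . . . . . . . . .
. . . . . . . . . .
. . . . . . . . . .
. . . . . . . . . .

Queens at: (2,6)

(1,10) (2,6) (3,3) (4,9) (5,4) (6,1) (7,8) (8,2) (9,5) (10,7)

Row 1: attacked by (2,6)→{5,6,7}. Safe: 1, 2, 3, 4, 8, 9, 10. Place at column 10.
Row 3: attacked by (1,10)→{8,10}; (2,6)→{5,6,7}. Safe: 1, 2, 3, 4, 9. Place at column 3.
Row 4: attacked by (1,10)→{7,10}; (2,6)→{4,6,8}; (3,3)→{2,3,4}. Safe: 1, 5, 9. Place at column 9.
Row 5: attacked by (1,10)→{6,10}; (2,6)→{3,6,9}; (3,3)→{1,3,5}; (4,9)→{8,9,10}. Safe: 2, 4, 7. Place at column 4.
Row 6: attacked by (1,10)→{5,10}; (2,6)→{2,6,10}; (3,3)→{3,6}; (4,9)→{7,9}; (5,4)→{3,4,5}. Safe: 1, 8. Place at column 1.
Row 7: attacked by (1,10)→{4,10}; (2,6)→{1,6}; (3,3)→{3,7}; (4,9)→{6,9}; (5,4)→{2,4,6}; (6,1)→{1,2}. Safe: 5, 8. Place at column 8.
Row 8: attacked by (1,10)→{3,10}; (2,6)→{6}; (3,3)→{3,8}; (4,9)→{5,9}; (5,4)→{1,4,7}; (6,1)→{1,3}; (7,8)→{7,8,9}. Safe: 2. Place at column 2.
Row 9: attacked by (1,10)→{2,10}; (2,6)→{6}; (3,3)→{3,9}; (4,9)→{4,9}; (5,4)→{4,8}; (6,1)→{1,4}; (7,8)→{6,8,10}; (8,2)→{1,2,3}. Safe: 5, 7. Place at column 5.
Row 10: attacked by (1,10)→{1,10}; (2,6)→{6}; (3,3)→{3,10}; (4,9)→{3,9}; (5,4)→{4,9}; (6,1)→{1,5}; (7,8)→{5,8}; (8,2)→{2,4}; (9,5)→{4,5,6}. Safe: 7. Place at column 7.
Columns [10, 6, 3, 9, 4, 1, 8, 2, 5, 7], r−c [-9, -4, 0, -5, 1, 5, -1, 6, 4, 3], r+c [11, 8, 6, 13, 9, 7, 15, 10, 14, 17] are all distinct, so no two queens attack.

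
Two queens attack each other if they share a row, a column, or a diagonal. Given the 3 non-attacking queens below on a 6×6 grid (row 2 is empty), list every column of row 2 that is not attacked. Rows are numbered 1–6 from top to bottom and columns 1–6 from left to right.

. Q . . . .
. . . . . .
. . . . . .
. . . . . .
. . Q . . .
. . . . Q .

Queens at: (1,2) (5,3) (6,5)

columns 4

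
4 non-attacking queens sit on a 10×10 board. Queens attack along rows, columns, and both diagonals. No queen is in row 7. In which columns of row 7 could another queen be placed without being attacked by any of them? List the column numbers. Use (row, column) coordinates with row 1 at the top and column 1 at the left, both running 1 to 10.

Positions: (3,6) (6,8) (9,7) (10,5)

columns 1, 3, 4

(3,6) attacks row 7 at column 6 and diagonals 2, 10.
(6,8) attacks row 7 at column 8 and diagonals 7, 9.
(9,7) attacks row 7 at column 7 and diagonals 5, 9.
(10,5) attacks row 7 at column 5 and diagonals 2, 8.
Attacked columns: {2, 5, 6, 7, 8, 9, 10}. Safe: {1, 3, 4}.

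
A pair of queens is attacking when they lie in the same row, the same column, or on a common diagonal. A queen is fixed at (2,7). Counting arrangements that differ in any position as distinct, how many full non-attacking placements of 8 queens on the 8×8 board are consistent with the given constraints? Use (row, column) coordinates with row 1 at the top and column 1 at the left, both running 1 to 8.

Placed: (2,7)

Branch on row 1: col 1 → 2; col 2 → 2; col 3 → 2; col 4 → 4; col 5 → 6.
Sum: 2 + 2 + 2 + 4 + 6 = 16.

16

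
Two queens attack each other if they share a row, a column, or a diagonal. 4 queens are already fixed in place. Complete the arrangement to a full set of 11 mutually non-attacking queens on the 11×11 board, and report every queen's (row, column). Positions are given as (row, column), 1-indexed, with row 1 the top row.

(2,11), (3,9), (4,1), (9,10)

(1,6) (2,11) (3,9) (4,1) (5,3) (6,5) (7,2) (8,8) (9,10) (10,4) (11,7)

Row 1: attacked by (2,11)→{10,11}; (3,9)→{7,9,11}; (4,1)→{1,4}; (9,10)→{2,10}. Safe: 3, 5, 6, 8. Place at column 6.
Row 5: attacked by (1,6)→{2,6,10}; (2,11)→{8,11}; (3,9)→{7,9,11}; (4,1)→{1,2}; (9,10)→{6,10}. Safe: 3, 4, 5. Place at column 3.
Row 6: attacked by (1,6)→{1,6,11}; (2,11)→{7,11}; (3,9)→{6,9}; (4,1)→{1,3}; (5,3)→{2,3,4}; (9,10)→{7,10}. Safe: 5, 8. Place at column 5.
Row 7: attacked by (1,6)→{6}; (2,11)→{6,11}; (3,9)→{5,9}; (4,1)→{1,4}; (5,3)→{1,3,5}; (6,5)→{4,5,6}; (9,10)→{8,10}. Safe: 2, 7. Place at column 2.
Row 8: attacked by (1,6)→{6}; (2,11)→{5,11}; (3,9)→{4,9}; (4,1)→{1,5}; (5,3)→{3,6}; (6,5)→{3,5,7}; (7,2)→{1,2,3}; (9,10)→{9,10,11}. Safe: 8. Place at column 8.
Row 10: attacked by (1,6)→{6}; (2,11)→{3,11}; (3,9)→{2,9}; (4,1)→{1,7}; (5,3)→{3,8}; (6,5)→{1,5,9}; (7,2)→{2,5}; (8,8)→{6,8,10}; (9,10)→{9,10,11}. Safe: 4. Place at column 4.
Row 11: attacked by (1,6)→{6}; (2,11)→{2,11}; (3,9)→{1,9}; (4,1)→{1,8}; (5,3)→{3,9}; (6,5)→{5,10}; (7,2)→{2,6}; (8,8)→{5,8,11}; (9,10)→{8,10}; (10,4)→{3,4,5}. Safe: 7. Place at column 7.
Columns [6, 11, 9, 1, 3, 5, 2, 8, 10, 4, 7], r−c [-5, -9, -6, 3, 2, 1, 5, 0, -1, 6, 4], r+c [7, 13, 12, 5, 8, 11, 9, 16, 19, 14, 18] are all distinct, so no two queens attack.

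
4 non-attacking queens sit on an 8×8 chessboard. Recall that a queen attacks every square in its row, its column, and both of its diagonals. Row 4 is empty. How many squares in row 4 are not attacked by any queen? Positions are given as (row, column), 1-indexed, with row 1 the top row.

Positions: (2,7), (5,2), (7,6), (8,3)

2

(2,7) attacks row 4 at column 7 and diagonals 5.
(5,2) attacks row 4 at column 2 and diagonals 1, 3.
(7,6) attacks row 4 at column 6 and diagonals 3.
(8,3) attacks row 4 at column 3 and diagonals 7.
Attacked columns: {1, 2, 3, 5, 6, 7}. Safe: {4, 8}.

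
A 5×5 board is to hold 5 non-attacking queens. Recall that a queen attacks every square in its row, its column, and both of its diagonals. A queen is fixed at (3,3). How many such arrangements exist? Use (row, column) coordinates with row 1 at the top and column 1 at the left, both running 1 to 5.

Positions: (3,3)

Branch on row 1: col 2 → 1; col 4 → 1.
Sum: 1 + 1 = 2.

2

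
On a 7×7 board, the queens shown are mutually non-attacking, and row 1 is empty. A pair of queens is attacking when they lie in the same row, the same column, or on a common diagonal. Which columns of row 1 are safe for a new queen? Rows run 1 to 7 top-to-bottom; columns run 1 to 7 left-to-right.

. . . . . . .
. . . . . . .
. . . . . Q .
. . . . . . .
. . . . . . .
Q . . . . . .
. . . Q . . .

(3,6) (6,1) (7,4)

columns 2, 3, 5, 7

(3,6) attacks row 1 at column 6 and diagonals 4.
(6,1) attacks row 1 at column 1 and diagonals 6.
(7,4) attacks row 1 at column 4.
Attacked columns: {1, 4, 6}. Safe: {2, 3, 5, 7}.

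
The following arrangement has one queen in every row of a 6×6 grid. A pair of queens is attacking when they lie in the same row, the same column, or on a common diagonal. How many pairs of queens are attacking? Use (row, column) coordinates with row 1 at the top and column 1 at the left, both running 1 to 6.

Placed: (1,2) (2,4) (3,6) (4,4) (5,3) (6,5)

Same column: (2,4)–(4,4) (column 4).
Same diagonal: (4,4)–(5,3) (|4−5| = |4−3| = 1).
Total attacking pairs: 2.

2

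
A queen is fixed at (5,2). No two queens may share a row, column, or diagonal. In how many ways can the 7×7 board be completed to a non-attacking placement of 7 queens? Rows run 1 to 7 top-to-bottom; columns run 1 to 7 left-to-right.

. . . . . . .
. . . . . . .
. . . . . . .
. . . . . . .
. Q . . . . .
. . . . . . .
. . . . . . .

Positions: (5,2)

Branch on row 1: col 1 → 1; col 3 → 1; col 4 → 2; col 5 → 1; col 7 → 1.
Sum: 1 + 1 + 2 + 1 + 1 = 6.

6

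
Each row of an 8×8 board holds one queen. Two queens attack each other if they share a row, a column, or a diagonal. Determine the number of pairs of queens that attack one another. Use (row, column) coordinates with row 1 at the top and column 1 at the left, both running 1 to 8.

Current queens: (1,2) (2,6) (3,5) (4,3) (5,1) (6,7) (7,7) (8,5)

Same column: (3,5)–(8,5) (column 5); (6,7)–(7,7) (column 7).
Same diagonal: (1,2)–(6,7) (|1−6| = |2−7| = 5); (2,6)–(3,5) (|2−3| = |6−5| = 1); (6,7)–(8,5) (|6−8| = |7−5| = 2).
Total attacking pairs: 5.

5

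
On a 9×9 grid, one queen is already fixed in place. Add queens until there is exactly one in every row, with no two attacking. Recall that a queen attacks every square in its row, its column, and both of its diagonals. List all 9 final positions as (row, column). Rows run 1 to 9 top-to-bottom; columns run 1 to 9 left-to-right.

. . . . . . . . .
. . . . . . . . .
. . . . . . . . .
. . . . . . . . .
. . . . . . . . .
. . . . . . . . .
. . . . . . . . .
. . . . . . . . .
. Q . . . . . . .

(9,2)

Row 1: attacked by (9,2)→{2}. Safe: 1, 3, 4, 5, 6, 7, 8, 9. Place at column 8.
Row 2: attacked by (1,8)→{7,8,9}; (9,2)→{2,9}. Safe: 1, 3, 4, 5, 6. Place at column 6.
Row 3: attacked by (1,8)→{6,8}; (2,6)→{5,6,7}; (9,2)→{2,8}. Safe: 1, 3, 4, 9. Place at column 9.
Row 4: attacked by (1,8)→{5,8}; (2,6)→{4,6,8}; (3,9)→{8,9}; (9,2)→{2,7}. Safe: 1, 3. Place at column 3.
Row 5: attacked by (1,8)→{4,8}; (2,6)→{3,6,9}; (3,9)→{7,9}; (4,3)→{2,3,4}; (9,2)→{2,6}. Safe: 1, 5. Place at column 1.
Row 6: attacked by (1,8)→{3,8}; (2,6)→{2,6}; (3,9)→{6,9}; (4,3)→{1,3,5}; (5,1)→{1,2}; (9,2)→{2,5}. Safe: 4, 7. Place at column 4.
Row 7: attacked by (1,8)→{2,8}; (2,6)→{1,6}; (3,9)→{5,9}; (4,3)→{3,6}; (5,1)→{1,3}; (6,4)→{3,4,5}; (9,2)→{2,4}. Safe: 7. Place at column 7.
Row 8: attacked by (1,8)→{1,8}; (2,6)→{6}; (3,9)→{4,9}; (4,3)→{3,7}; (5,1)→{1,4}; (6,4)→{2,4,6}; (7,7)→{6,7,8}; (9,2)→{1,2,3}. Safe: 5. Place at column 5.
Columns [8, 6, 9, 3, 1, 4, 7, 5, 2], r−c [-7, -4, -6, 1, 4, 2, 0, 3, 7], r+c [9, 8, 12, 7, 6, 10, 14, 13, 11] are all distinct, so no two queens attack.

(1,8) (2,6) (3,9) (4,3) (5,1) (6,4) (7,7) (8,5) (9,2)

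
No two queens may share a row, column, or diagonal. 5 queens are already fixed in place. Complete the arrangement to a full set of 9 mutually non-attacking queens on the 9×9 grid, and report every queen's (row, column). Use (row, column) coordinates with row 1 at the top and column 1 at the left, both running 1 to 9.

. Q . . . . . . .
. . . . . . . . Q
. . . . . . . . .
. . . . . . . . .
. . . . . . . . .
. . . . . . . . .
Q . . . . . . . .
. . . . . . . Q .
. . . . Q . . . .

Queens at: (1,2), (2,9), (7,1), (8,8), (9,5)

(1,2) (2,9) (3,6) (4,3) (5,7) (6,4) (7,1) (8,8) (9,5)

Row 3: attacked by (1,2)→{2,4}; (2,9)→{8,9}; (7,1)→{1,5}; (8,8)→{3,8}; (9,5)→{5}. Safe: 6, 7. Place at column 6.
Row 4: attacked by (1,2)→{2,5}; (2,9)→{7,9}; (3,6)→{5,6,7}; (7,1)→{1,4}; (8,8)→{4,8}; (9,5)→{5}. Safe: 3. Place at column 3.
Row 5: attacked by (1,2)→{2,6}; (2,9)→{6,9}; (3,6)→{4,6,8}; (4,3)→{2,3,4}; (7,1)→{1,3}; (8,8)→{5,8}; (9,5)→{1,5,9}. Safe: 7. Place at column 7.
Row 6: attacked by (1,2)→{2,7}; (2,9)→{5,9}; (3,6)→{3,6,9}; (4,3)→{1,3,5}; (5,7)→{6,7,8}; (7,1)→{1,2}; (8,8)→{6,8}; (9,5)→{2,5,8}. Safe: 4. Place at column 4.
Columns [2, 9, 6, 3, 7, 4, 1, 8, 5], r−c [-1, -7, -3, 1, -2, 2, 6, 0, 4], r+c [3, 11, 9, 7, 12, 10, 8, 16, 14] are all distinct, so no two queens attack.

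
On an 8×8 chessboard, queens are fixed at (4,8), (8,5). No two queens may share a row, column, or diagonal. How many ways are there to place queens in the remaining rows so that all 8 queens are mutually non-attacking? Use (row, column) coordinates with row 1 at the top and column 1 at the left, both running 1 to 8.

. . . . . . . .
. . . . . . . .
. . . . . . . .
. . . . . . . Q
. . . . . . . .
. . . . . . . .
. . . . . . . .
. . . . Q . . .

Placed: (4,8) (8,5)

Branch on row 1: col 1 → 0; col 2 → 1; col 3 → 1; col 4 → 0; col 6 → 1; col 7 → 2.
Sum: 0 + 1 + 1 + 0 + 1 + 2 = 5.

5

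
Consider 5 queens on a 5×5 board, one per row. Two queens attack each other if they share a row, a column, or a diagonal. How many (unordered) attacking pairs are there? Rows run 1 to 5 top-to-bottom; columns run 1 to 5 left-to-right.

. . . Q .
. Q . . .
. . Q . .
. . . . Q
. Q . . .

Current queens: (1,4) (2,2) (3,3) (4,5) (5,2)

Same column: (2,2)–(5,2) (column 2).
Same diagonal: (2,2)–(3,3) (|2−3| = |2−3| = 1).
Total attacking pairs: 2.

2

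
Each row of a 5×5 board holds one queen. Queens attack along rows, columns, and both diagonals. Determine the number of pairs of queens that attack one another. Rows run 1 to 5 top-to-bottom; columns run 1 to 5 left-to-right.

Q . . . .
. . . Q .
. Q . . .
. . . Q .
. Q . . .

3

Same column: (2,4)–(4,4) (column 4); (3,2)–(5,2) (column 2).
Same diagonal: (1,1)–(4,4) (|1−4| = |1−4| = 3).
Total attacking pairs: 3.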